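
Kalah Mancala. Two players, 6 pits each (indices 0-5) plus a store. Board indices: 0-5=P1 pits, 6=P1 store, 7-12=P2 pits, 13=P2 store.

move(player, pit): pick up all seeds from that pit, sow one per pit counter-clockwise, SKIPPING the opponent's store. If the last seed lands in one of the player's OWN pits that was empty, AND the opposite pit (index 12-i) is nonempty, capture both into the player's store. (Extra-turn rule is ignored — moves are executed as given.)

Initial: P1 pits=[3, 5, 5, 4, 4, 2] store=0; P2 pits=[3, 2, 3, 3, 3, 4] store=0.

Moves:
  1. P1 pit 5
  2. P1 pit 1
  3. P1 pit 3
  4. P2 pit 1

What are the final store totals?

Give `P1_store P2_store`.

Answer: 3 0

Derivation:
Move 1: P1 pit5 -> P1=[3,5,5,4,4,0](1) P2=[4,2,3,3,3,4](0)
Move 2: P1 pit1 -> P1=[3,0,6,5,5,1](2) P2=[4,2,3,3,3,4](0)
Move 3: P1 pit3 -> P1=[3,0,6,0,6,2](3) P2=[5,3,3,3,3,4](0)
Move 4: P2 pit1 -> P1=[3,0,6,0,6,2](3) P2=[5,0,4,4,4,4](0)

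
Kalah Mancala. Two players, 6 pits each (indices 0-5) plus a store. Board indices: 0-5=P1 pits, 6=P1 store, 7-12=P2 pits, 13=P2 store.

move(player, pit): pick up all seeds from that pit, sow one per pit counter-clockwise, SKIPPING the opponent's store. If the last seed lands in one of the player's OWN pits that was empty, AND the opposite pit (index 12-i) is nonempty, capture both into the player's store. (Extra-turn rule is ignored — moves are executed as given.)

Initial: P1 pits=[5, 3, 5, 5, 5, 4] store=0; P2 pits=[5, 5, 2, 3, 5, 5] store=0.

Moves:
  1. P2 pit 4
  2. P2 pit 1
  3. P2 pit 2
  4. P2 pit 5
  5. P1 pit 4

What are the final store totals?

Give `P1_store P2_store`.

Move 1: P2 pit4 -> P1=[6,4,6,5,5,4](0) P2=[5,5,2,3,0,6](1)
Move 2: P2 pit1 -> P1=[6,4,6,5,5,4](0) P2=[5,0,3,4,1,7](2)
Move 3: P2 pit2 -> P1=[6,4,6,5,5,4](0) P2=[5,0,0,5,2,8](2)
Move 4: P2 pit5 -> P1=[7,5,7,6,6,5](0) P2=[6,0,0,5,2,0](3)
Move 5: P1 pit4 -> P1=[7,5,7,6,0,6](1) P2=[7,1,1,6,2,0](3)

Answer: 1 3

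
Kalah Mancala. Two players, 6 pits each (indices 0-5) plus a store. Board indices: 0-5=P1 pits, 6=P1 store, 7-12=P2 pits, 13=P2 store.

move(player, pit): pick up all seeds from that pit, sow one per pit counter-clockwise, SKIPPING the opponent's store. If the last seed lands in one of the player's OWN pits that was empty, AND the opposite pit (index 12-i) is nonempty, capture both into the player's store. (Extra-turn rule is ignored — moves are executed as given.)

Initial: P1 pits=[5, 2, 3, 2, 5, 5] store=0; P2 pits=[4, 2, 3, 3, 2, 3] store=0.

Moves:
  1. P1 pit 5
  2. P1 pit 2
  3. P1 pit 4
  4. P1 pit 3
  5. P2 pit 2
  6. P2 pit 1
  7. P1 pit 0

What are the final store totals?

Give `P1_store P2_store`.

Move 1: P1 pit5 -> P1=[5,2,3,2,5,0](1) P2=[5,3,4,4,2,3](0)
Move 2: P1 pit2 -> P1=[5,2,0,3,6,0](7) P2=[0,3,4,4,2,3](0)
Move 3: P1 pit4 -> P1=[5,2,0,3,0,1](8) P2=[1,4,5,5,2,3](0)
Move 4: P1 pit3 -> P1=[5,2,0,0,1,2](9) P2=[1,4,5,5,2,3](0)
Move 5: P2 pit2 -> P1=[6,2,0,0,1,2](9) P2=[1,4,0,6,3,4](1)
Move 6: P2 pit1 -> P1=[6,2,0,0,1,2](9) P2=[1,0,1,7,4,5](1)
Move 7: P1 pit0 -> P1=[0,3,1,1,2,3](10) P2=[1,0,1,7,4,5](1)

Answer: 10 1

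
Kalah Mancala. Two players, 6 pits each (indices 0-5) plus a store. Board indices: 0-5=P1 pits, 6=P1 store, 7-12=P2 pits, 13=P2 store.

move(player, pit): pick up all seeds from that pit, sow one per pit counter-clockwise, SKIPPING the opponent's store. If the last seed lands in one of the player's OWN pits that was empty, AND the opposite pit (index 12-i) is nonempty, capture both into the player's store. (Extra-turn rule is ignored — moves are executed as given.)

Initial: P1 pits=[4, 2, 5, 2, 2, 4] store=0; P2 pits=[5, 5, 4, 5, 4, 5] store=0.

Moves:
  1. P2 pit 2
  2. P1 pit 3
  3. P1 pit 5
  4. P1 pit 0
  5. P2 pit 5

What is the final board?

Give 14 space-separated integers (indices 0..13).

Answer: 1 4 7 2 5 0 1 6 6 1 7 5 0 2

Derivation:
Move 1: P2 pit2 -> P1=[4,2,5,2,2,4](0) P2=[5,5,0,6,5,6](1)
Move 2: P1 pit3 -> P1=[4,2,5,0,3,5](0) P2=[5,5,0,6,5,6](1)
Move 3: P1 pit5 -> P1=[4,2,5,0,3,0](1) P2=[6,6,1,7,5,6](1)
Move 4: P1 pit0 -> P1=[0,3,6,1,4,0](1) P2=[6,6,1,7,5,6](1)
Move 5: P2 pit5 -> P1=[1,4,7,2,5,0](1) P2=[6,6,1,7,5,0](2)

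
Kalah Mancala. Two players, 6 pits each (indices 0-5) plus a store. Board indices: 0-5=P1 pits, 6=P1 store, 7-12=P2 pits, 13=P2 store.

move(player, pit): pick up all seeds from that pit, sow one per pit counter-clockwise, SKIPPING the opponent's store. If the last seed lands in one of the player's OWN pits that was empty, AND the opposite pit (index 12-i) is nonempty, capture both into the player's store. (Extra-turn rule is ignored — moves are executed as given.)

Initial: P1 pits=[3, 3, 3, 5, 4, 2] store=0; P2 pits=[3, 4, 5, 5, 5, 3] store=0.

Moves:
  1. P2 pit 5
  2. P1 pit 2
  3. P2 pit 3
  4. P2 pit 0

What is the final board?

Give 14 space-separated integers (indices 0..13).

Move 1: P2 pit5 -> P1=[4,4,3,5,4,2](0) P2=[3,4,5,5,5,0](1)
Move 2: P1 pit2 -> P1=[4,4,0,6,5,3](0) P2=[3,4,5,5,5,0](1)
Move 3: P2 pit3 -> P1=[5,5,0,6,5,3](0) P2=[3,4,5,0,6,1](2)
Move 4: P2 pit0 -> P1=[5,5,0,6,5,3](0) P2=[0,5,6,1,6,1](2)

Answer: 5 5 0 6 5 3 0 0 5 6 1 6 1 2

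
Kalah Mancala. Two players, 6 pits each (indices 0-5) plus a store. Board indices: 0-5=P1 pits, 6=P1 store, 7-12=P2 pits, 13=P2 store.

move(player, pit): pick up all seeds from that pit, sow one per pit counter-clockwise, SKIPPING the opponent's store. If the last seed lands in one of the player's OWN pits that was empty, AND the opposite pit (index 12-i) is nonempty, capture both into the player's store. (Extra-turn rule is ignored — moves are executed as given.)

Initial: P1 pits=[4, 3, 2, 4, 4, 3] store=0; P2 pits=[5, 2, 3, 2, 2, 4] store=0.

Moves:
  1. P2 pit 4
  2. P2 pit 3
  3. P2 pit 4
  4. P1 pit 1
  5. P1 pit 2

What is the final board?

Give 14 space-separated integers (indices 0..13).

Move 1: P2 pit4 -> P1=[4,3,2,4,4,3](0) P2=[5,2,3,2,0,5](1)
Move 2: P2 pit3 -> P1=[4,3,2,4,4,3](0) P2=[5,2,3,0,1,6](1)
Move 3: P2 pit4 -> P1=[4,3,2,4,4,3](0) P2=[5,2,3,0,0,7](1)
Move 4: P1 pit1 -> P1=[4,0,3,5,5,3](0) P2=[5,2,3,0,0,7](1)
Move 5: P1 pit2 -> P1=[4,0,0,6,6,4](0) P2=[5,2,3,0,0,7](1)

Answer: 4 0 0 6 6 4 0 5 2 3 0 0 7 1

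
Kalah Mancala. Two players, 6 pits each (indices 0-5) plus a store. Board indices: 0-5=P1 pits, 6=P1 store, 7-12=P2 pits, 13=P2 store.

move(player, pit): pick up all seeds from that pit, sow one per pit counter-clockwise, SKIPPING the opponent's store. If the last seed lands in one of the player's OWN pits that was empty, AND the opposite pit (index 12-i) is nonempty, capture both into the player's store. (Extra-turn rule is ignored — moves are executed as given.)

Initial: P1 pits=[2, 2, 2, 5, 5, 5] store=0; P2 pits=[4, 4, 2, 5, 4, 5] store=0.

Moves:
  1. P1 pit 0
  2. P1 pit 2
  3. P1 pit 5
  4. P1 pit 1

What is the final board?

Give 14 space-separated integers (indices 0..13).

Answer: 0 0 1 7 7 0 1 5 5 3 6 5 5 0

Derivation:
Move 1: P1 pit0 -> P1=[0,3,3,5,5,5](0) P2=[4,4,2,5,4,5](0)
Move 2: P1 pit2 -> P1=[0,3,0,6,6,6](0) P2=[4,4,2,5,4,5](0)
Move 3: P1 pit5 -> P1=[0,3,0,6,6,0](1) P2=[5,5,3,6,5,5](0)
Move 4: P1 pit1 -> P1=[0,0,1,7,7,0](1) P2=[5,5,3,6,5,5](0)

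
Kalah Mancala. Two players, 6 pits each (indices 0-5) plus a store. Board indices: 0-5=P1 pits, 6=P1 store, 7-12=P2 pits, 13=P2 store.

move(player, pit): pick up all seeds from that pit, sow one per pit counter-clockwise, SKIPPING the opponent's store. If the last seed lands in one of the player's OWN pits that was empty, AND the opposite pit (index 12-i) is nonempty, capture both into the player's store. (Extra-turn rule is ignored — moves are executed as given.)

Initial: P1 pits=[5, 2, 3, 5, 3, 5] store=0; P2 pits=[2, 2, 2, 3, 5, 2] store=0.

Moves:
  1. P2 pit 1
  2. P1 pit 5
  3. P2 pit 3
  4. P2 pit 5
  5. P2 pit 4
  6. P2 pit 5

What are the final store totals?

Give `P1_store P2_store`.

Answer: 1 4

Derivation:
Move 1: P2 pit1 -> P1=[5,2,3,5,3,5](0) P2=[2,0,3,4,5,2](0)
Move 2: P1 pit5 -> P1=[5,2,3,5,3,0](1) P2=[3,1,4,5,5,2](0)
Move 3: P2 pit3 -> P1=[6,3,3,5,3,0](1) P2=[3,1,4,0,6,3](1)
Move 4: P2 pit5 -> P1=[7,4,3,5,3,0](1) P2=[3,1,4,0,6,0](2)
Move 5: P2 pit4 -> P1=[8,5,4,6,3,0](1) P2=[3,1,4,0,0,1](3)
Move 6: P2 pit5 -> P1=[8,5,4,6,3,0](1) P2=[3,1,4,0,0,0](4)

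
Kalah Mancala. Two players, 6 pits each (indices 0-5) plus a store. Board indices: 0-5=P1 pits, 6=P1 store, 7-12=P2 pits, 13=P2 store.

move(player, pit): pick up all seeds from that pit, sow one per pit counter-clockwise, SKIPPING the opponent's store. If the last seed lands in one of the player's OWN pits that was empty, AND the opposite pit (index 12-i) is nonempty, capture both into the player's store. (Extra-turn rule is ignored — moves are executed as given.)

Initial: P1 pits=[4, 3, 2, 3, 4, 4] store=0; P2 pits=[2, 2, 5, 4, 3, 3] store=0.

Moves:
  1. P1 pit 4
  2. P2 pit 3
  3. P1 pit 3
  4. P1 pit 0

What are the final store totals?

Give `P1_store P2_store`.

Move 1: P1 pit4 -> P1=[4,3,2,3,0,5](1) P2=[3,3,5,4,3,3](0)
Move 2: P2 pit3 -> P1=[5,3,2,3,0,5](1) P2=[3,3,5,0,4,4](1)
Move 3: P1 pit3 -> P1=[5,3,2,0,1,6](2) P2=[3,3,5,0,4,4](1)
Move 4: P1 pit0 -> P1=[0,4,3,1,2,7](2) P2=[3,3,5,0,4,4](1)

Answer: 2 1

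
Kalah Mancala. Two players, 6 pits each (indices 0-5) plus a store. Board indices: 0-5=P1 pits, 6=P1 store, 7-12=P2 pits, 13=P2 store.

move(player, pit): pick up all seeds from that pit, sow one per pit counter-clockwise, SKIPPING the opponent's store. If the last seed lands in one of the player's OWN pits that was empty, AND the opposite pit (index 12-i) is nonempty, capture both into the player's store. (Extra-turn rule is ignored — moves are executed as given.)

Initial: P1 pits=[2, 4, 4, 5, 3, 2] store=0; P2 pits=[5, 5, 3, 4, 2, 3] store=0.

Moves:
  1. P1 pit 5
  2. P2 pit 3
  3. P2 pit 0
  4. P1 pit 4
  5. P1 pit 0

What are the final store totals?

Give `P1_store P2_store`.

Answer: 2 2

Derivation:
Move 1: P1 pit5 -> P1=[2,4,4,5,3,0](1) P2=[6,5,3,4,2,3](0)
Move 2: P2 pit3 -> P1=[3,4,4,5,3,0](1) P2=[6,5,3,0,3,4](1)
Move 3: P2 pit0 -> P1=[3,4,4,5,3,0](1) P2=[0,6,4,1,4,5](2)
Move 4: P1 pit4 -> P1=[3,4,4,5,0,1](2) P2=[1,6,4,1,4,5](2)
Move 5: P1 pit0 -> P1=[0,5,5,6,0,1](2) P2=[1,6,4,1,4,5](2)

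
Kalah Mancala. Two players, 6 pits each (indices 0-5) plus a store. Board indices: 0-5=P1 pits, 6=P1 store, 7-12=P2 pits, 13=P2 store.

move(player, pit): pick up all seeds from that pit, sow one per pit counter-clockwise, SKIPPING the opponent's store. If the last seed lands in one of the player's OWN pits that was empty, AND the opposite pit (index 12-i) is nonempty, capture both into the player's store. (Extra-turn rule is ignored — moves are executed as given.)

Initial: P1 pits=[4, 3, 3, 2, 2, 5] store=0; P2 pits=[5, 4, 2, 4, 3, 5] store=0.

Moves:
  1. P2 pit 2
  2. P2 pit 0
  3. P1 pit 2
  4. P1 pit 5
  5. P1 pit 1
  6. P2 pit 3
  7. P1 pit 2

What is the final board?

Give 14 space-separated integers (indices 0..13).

Answer: 5 1 0 6 5 0 1 1 6 2 0 7 7 1

Derivation:
Move 1: P2 pit2 -> P1=[4,3,3,2,2,5](0) P2=[5,4,0,5,4,5](0)
Move 2: P2 pit0 -> P1=[4,3,3,2,2,5](0) P2=[0,5,1,6,5,6](0)
Move 3: P1 pit2 -> P1=[4,3,0,3,3,6](0) P2=[0,5,1,6,5,6](0)
Move 4: P1 pit5 -> P1=[4,3,0,3,3,0](1) P2=[1,6,2,7,6,6](0)
Move 5: P1 pit1 -> P1=[4,0,1,4,4,0](1) P2=[1,6,2,7,6,6](0)
Move 6: P2 pit3 -> P1=[5,1,2,5,4,0](1) P2=[1,6,2,0,7,7](1)
Move 7: P1 pit2 -> P1=[5,1,0,6,5,0](1) P2=[1,6,2,0,7,7](1)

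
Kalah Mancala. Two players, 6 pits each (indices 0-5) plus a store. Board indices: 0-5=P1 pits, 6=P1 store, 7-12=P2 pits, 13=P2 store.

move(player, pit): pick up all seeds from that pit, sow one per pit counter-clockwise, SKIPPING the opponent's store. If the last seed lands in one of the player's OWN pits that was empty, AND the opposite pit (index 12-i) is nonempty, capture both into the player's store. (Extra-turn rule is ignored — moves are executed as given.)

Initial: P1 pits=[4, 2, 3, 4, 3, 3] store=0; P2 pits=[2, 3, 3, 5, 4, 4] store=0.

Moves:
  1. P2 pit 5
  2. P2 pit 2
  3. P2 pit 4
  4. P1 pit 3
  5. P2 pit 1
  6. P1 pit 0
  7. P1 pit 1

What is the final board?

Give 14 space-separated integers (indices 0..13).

Answer: 0 0 6 0 4 4 1 3 0 1 7 0 1 13

Derivation:
Move 1: P2 pit5 -> P1=[5,3,4,4,3,3](0) P2=[2,3,3,5,4,0](1)
Move 2: P2 pit2 -> P1=[0,3,4,4,3,3](0) P2=[2,3,0,6,5,0](7)
Move 3: P2 pit4 -> P1=[1,4,5,4,3,3](0) P2=[2,3,0,6,0,1](8)
Move 4: P1 pit3 -> P1=[1,4,5,0,4,4](1) P2=[3,3,0,6,0,1](8)
Move 5: P2 pit1 -> P1=[1,0,5,0,4,4](1) P2=[3,0,1,7,0,1](13)
Move 6: P1 pit0 -> P1=[0,1,5,0,4,4](1) P2=[3,0,1,7,0,1](13)
Move 7: P1 pit1 -> P1=[0,0,6,0,4,4](1) P2=[3,0,1,7,0,1](13)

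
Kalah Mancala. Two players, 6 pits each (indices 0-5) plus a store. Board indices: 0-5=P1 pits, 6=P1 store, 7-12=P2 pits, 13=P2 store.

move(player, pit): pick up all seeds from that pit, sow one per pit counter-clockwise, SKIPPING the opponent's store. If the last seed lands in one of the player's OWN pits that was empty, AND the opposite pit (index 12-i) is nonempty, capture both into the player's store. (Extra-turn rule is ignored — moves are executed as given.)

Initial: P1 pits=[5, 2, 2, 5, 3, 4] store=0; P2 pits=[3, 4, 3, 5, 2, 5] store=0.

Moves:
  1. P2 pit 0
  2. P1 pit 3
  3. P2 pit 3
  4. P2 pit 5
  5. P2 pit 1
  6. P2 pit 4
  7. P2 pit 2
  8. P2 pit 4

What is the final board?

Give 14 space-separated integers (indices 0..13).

Answer: 10 5 4 1 5 5 1 1 0 0 2 0 4 5

Derivation:
Move 1: P2 pit0 -> P1=[5,2,2,5,3,4](0) P2=[0,5,4,6,2,5](0)
Move 2: P1 pit3 -> P1=[5,2,2,0,4,5](1) P2=[1,6,4,6,2,5](0)
Move 3: P2 pit3 -> P1=[6,3,3,0,4,5](1) P2=[1,6,4,0,3,6](1)
Move 4: P2 pit5 -> P1=[7,4,4,1,5,5](1) P2=[1,6,4,0,3,0](2)
Move 5: P2 pit1 -> P1=[8,4,4,1,5,5](1) P2=[1,0,5,1,4,1](3)
Move 6: P2 pit4 -> P1=[9,5,4,1,5,5](1) P2=[1,0,5,1,0,2](4)
Move 7: P2 pit2 -> P1=[10,5,4,1,5,5](1) P2=[1,0,0,2,1,3](5)
Move 8: P2 pit4 -> P1=[10,5,4,1,5,5](1) P2=[1,0,0,2,0,4](5)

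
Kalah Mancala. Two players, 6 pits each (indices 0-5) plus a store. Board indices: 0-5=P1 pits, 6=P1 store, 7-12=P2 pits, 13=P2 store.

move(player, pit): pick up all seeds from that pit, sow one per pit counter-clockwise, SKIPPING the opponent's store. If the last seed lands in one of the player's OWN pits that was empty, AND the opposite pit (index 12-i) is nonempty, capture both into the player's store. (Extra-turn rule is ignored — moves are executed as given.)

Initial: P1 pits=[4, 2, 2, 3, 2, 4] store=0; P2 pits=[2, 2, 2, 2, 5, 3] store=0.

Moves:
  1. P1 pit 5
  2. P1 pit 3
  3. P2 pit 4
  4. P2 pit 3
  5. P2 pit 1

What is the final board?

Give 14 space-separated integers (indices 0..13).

Move 1: P1 pit5 -> P1=[4,2,2,3,2,0](1) P2=[3,3,3,2,5,3](0)
Move 2: P1 pit3 -> P1=[4,2,2,0,3,1](2) P2=[3,3,3,2,5,3](0)
Move 3: P2 pit4 -> P1=[5,3,3,0,3,1](2) P2=[3,3,3,2,0,4](1)
Move 4: P2 pit3 -> P1=[5,3,3,0,3,1](2) P2=[3,3,3,0,1,5](1)
Move 5: P2 pit1 -> P1=[5,3,3,0,3,1](2) P2=[3,0,4,1,2,5](1)

Answer: 5 3 3 0 3 1 2 3 0 4 1 2 5 1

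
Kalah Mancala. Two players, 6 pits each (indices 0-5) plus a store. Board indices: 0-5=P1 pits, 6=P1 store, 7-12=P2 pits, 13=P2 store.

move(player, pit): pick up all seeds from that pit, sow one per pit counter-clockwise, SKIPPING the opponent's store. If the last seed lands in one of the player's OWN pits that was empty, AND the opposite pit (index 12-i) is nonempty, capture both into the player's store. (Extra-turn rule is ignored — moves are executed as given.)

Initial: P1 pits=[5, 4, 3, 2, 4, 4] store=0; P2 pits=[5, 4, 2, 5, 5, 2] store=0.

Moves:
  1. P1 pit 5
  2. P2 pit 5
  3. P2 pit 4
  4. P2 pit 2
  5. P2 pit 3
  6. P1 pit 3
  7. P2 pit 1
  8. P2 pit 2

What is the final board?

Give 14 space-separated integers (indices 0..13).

Move 1: P1 pit5 -> P1=[5,4,3,2,4,0](1) P2=[6,5,3,5,5,2](0)
Move 2: P2 pit5 -> P1=[6,4,3,2,4,0](1) P2=[6,5,3,5,5,0](1)
Move 3: P2 pit4 -> P1=[7,5,4,2,4,0](1) P2=[6,5,3,5,0,1](2)
Move 4: P2 pit2 -> P1=[7,5,4,2,4,0](1) P2=[6,5,0,6,1,2](2)
Move 5: P2 pit3 -> P1=[8,6,5,2,4,0](1) P2=[6,5,0,0,2,3](3)
Move 6: P1 pit3 -> P1=[8,6,5,0,5,0](8) P2=[0,5,0,0,2,3](3)
Move 7: P2 pit1 -> P1=[8,6,5,0,5,0](8) P2=[0,0,1,1,3,4](4)
Move 8: P2 pit2 -> P1=[8,6,5,0,5,0](8) P2=[0,0,0,2,3,4](4)

Answer: 8 6 5 0 5 0 8 0 0 0 2 3 4 4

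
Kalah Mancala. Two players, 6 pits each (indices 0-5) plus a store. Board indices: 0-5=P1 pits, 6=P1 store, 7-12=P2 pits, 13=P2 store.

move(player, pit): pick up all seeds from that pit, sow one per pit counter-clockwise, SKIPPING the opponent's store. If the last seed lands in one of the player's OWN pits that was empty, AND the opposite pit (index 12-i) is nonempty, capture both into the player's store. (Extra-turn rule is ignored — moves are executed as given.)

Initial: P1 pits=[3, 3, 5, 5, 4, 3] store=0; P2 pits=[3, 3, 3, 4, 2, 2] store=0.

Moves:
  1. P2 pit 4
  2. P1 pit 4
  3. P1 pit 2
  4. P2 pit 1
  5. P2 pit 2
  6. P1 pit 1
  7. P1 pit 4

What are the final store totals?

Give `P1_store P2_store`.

Move 1: P2 pit4 -> P1=[3,3,5,5,4,3](0) P2=[3,3,3,4,0,3](1)
Move 2: P1 pit4 -> P1=[3,3,5,5,0,4](1) P2=[4,4,3,4,0,3](1)
Move 3: P1 pit2 -> P1=[3,3,0,6,1,5](2) P2=[5,4,3,4,0,3](1)
Move 4: P2 pit1 -> P1=[3,3,0,6,1,5](2) P2=[5,0,4,5,1,4](1)
Move 5: P2 pit2 -> P1=[3,3,0,6,1,5](2) P2=[5,0,0,6,2,5](2)
Move 6: P1 pit1 -> P1=[3,0,1,7,2,5](2) P2=[5,0,0,6,2,5](2)
Move 7: P1 pit4 -> P1=[3,0,1,7,0,6](3) P2=[5,0,0,6,2,5](2)

Answer: 3 2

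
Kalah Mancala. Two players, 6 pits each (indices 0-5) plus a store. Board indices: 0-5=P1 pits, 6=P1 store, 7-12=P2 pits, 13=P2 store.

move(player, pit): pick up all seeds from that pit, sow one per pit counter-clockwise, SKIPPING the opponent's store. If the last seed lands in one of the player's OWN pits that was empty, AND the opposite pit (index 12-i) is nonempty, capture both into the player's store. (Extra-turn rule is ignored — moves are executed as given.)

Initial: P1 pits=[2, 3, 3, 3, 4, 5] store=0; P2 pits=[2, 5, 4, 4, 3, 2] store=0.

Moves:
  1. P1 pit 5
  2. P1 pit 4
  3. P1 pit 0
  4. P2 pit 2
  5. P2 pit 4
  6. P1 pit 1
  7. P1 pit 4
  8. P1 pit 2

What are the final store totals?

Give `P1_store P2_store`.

Move 1: P1 pit5 -> P1=[2,3,3,3,4,0](1) P2=[3,6,5,5,3,2](0)
Move 2: P1 pit4 -> P1=[2,3,3,3,0,1](2) P2=[4,7,5,5,3,2](0)
Move 3: P1 pit0 -> P1=[0,4,4,3,0,1](2) P2=[4,7,5,5,3,2](0)
Move 4: P2 pit2 -> P1=[1,4,4,3,0,1](2) P2=[4,7,0,6,4,3](1)
Move 5: P2 pit4 -> P1=[2,5,4,3,0,1](2) P2=[4,7,0,6,0,4](2)
Move 6: P1 pit1 -> P1=[2,0,5,4,1,2](3) P2=[4,7,0,6,0,4](2)
Move 7: P1 pit4 -> P1=[2,0,5,4,0,3](3) P2=[4,7,0,6,0,4](2)
Move 8: P1 pit2 -> P1=[2,0,0,5,1,4](4) P2=[5,7,0,6,0,4](2)

Answer: 4 2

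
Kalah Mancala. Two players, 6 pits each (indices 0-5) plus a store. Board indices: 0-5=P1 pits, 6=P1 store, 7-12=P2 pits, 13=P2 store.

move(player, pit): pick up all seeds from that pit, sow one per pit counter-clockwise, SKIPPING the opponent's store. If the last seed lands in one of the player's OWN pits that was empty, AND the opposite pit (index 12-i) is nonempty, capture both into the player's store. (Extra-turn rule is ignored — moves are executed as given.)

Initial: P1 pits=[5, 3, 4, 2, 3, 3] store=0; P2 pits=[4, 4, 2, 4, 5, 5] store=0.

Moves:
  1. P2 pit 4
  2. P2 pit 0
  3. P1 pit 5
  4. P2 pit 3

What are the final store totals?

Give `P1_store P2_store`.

Move 1: P2 pit4 -> P1=[6,4,5,2,3,3](0) P2=[4,4,2,4,0,6](1)
Move 2: P2 pit0 -> P1=[6,0,5,2,3,3](0) P2=[0,5,3,5,0,6](6)
Move 3: P1 pit5 -> P1=[6,0,5,2,3,0](1) P2=[1,6,3,5,0,6](6)
Move 4: P2 pit3 -> P1=[7,1,5,2,3,0](1) P2=[1,6,3,0,1,7](7)

Answer: 1 7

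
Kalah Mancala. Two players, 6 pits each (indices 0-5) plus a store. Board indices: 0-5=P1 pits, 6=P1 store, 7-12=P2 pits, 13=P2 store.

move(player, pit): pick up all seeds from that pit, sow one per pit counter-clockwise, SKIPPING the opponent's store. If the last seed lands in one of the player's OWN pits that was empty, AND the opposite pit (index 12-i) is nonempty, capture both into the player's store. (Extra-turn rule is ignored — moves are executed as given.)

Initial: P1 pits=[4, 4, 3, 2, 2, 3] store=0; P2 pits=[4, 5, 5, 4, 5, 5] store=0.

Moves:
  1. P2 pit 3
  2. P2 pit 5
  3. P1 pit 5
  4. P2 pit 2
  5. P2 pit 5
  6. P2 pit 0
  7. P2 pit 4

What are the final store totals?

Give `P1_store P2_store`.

Move 1: P2 pit3 -> P1=[5,4,3,2,2,3](0) P2=[4,5,5,0,6,6](1)
Move 2: P2 pit5 -> P1=[6,5,4,3,3,3](0) P2=[4,5,5,0,6,0](2)
Move 3: P1 pit5 -> P1=[6,5,4,3,3,0](1) P2=[5,6,5,0,6,0](2)
Move 4: P2 pit2 -> P1=[7,5,4,3,3,0](1) P2=[5,6,0,1,7,1](3)
Move 5: P2 pit5 -> P1=[7,5,4,3,3,0](1) P2=[5,6,0,1,7,0](4)
Move 6: P2 pit0 -> P1=[0,5,4,3,3,0](1) P2=[0,7,1,2,8,0](12)
Move 7: P2 pit4 -> P1=[1,6,5,4,4,1](1) P2=[0,7,1,2,0,1](13)

Answer: 1 13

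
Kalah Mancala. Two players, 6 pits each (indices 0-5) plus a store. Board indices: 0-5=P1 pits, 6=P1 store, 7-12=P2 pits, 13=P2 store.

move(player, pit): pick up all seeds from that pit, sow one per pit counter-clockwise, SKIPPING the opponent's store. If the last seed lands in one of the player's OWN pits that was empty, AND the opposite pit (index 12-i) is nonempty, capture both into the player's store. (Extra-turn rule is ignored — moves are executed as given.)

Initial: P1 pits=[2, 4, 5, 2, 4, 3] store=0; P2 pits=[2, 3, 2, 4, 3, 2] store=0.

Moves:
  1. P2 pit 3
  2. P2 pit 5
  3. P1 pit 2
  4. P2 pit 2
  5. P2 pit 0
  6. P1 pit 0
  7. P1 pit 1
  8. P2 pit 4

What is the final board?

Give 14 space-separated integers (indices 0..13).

Answer: 1 1 3 5 7 5 2 1 4 1 2 0 1 3

Derivation:
Move 1: P2 pit3 -> P1=[3,4,5,2,4,3](0) P2=[2,3,2,0,4,3](1)
Move 2: P2 pit5 -> P1=[4,5,5,2,4,3](0) P2=[2,3,2,0,4,0](2)
Move 3: P1 pit2 -> P1=[4,5,0,3,5,4](1) P2=[3,3,2,0,4,0](2)
Move 4: P2 pit2 -> P1=[4,5,0,3,5,4](1) P2=[3,3,0,1,5,0](2)
Move 5: P2 pit0 -> P1=[4,5,0,3,5,4](1) P2=[0,4,1,2,5,0](2)
Move 6: P1 pit0 -> P1=[0,6,1,4,6,4](1) P2=[0,4,1,2,5,0](2)
Move 7: P1 pit1 -> P1=[0,0,2,5,7,5](2) P2=[1,4,1,2,5,0](2)
Move 8: P2 pit4 -> P1=[1,1,3,5,7,5](2) P2=[1,4,1,2,0,1](3)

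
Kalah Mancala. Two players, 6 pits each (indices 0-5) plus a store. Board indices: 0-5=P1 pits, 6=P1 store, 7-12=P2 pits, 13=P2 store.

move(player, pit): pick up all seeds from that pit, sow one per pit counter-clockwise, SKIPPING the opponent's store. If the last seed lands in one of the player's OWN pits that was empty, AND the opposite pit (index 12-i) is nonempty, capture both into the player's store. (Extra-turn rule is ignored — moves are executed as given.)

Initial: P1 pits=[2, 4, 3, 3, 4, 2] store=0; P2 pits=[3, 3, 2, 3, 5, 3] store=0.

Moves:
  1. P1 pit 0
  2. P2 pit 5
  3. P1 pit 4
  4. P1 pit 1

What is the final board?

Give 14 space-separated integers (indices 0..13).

Answer: 1 0 5 4 1 4 2 5 4 2 3 5 0 1

Derivation:
Move 1: P1 pit0 -> P1=[0,5,4,3,4,2](0) P2=[3,3,2,3,5,3](0)
Move 2: P2 pit5 -> P1=[1,6,4,3,4,2](0) P2=[3,3,2,3,5,0](1)
Move 3: P1 pit4 -> P1=[1,6,4,3,0,3](1) P2=[4,4,2,3,5,0](1)
Move 4: P1 pit1 -> P1=[1,0,5,4,1,4](2) P2=[5,4,2,3,5,0](1)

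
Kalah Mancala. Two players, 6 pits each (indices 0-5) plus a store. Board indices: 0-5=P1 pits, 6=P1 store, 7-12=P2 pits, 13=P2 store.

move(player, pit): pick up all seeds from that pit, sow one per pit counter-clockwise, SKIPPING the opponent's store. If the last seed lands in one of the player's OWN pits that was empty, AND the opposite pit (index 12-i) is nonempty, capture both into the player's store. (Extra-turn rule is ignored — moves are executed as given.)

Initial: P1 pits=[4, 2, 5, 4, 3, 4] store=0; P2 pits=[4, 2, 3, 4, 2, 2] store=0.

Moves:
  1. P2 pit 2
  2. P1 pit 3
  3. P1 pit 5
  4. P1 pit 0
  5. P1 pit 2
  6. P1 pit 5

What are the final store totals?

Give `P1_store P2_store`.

Answer: 4 0

Derivation:
Move 1: P2 pit2 -> P1=[4,2,5,4,3,4](0) P2=[4,2,0,5,3,3](0)
Move 2: P1 pit3 -> P1=[4,2,5,0,4,5](1) P2=[5,2,0,5,3,3](0)
Move 3: P1 pit5 -> P1=[4,2,5,0,4,0](2) P2=[6,3,1,6,3,3](0)
Move 4: P1 pit0 -> P1=[0,3,6,1,5,0](2) P2=[6,3,1,6,3,3](0)
Move 5: P1 pit2 -> P1=[0,3,0,2,6,1](3) P2=[7,4,1,6,3,3](0)
Move 6: P1 pit5 -> P1=[0,3,0,2,6,0](4) P2=[7,4,1,6,3,3](0)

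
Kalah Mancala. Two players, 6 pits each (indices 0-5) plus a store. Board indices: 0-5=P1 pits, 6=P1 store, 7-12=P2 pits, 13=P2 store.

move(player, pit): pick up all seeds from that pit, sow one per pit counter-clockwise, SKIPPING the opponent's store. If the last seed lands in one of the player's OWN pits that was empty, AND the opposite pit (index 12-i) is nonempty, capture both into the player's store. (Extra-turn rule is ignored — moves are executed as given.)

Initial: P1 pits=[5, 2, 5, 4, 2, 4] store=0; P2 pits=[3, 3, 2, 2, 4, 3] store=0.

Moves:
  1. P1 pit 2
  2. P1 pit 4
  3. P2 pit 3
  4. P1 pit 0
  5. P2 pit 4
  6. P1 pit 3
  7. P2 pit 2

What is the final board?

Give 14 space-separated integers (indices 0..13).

Answer: 1 4 2 0 2 8 3 6 4 0 1 1 6 1

Derivation:
Move 1: P1 pit2 -> P1=[5,2,0,5,3,5](1) P2=[4,3,2,2,4,3](0)
Move 2: P1 pit4 -> P1=[5,2,0,5,0,6](2) P2=[5,3,2,2,4,3](0)
Move 3: P2 pit3 -> P1=[5,2,0,5,0,6](2) P2=[5,3,2,0,5,4](0)
Move 4: P1 pit0 -> P1=[0,3,1,6,1,7](2) P2=[5,3,2,0,5,4](0)
Move 5: P2 pit4 -> P1=[1,4,2,6,1,7](2) P2=[5,3,2,0,0,5](1)
Move 6: P1 pit3 -> P1=[1,4,2,0,2,8](3) P2=[6,4,3,0,0,5](1)
Move 7: P2 pit2 -> P1=[1,4,2,0,2,8](3) P2=[6,4,0,1,1,6](1)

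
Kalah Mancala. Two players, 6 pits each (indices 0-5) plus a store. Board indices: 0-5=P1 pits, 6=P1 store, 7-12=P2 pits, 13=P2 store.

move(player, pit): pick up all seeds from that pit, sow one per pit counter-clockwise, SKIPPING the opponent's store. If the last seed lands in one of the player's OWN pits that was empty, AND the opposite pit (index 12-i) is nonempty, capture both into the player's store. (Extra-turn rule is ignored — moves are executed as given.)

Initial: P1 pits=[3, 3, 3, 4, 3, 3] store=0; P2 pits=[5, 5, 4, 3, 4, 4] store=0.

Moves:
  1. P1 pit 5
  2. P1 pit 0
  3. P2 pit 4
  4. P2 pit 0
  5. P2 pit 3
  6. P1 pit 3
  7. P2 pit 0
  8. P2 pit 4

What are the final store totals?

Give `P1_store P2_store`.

Move 1: P1 pit5 -> P1=[3,3,3,4,3,0](1) P2=[6,6,4,3,4,4](0)
Move 2: P1 pit0 -> P1=[0,4,4,5,3,0](1) P2=[6,6,4,3,4,4](0)
Move 3: P2 pit4 -> P1=[1,5,4,5,3,0](1) P2=[6,6,4,3,0,5](1)
Move 4: P2 pit0 -> P1=[1,5,4,5,3,0](1) P2=[0,7,5,4,1,6](2)
Move 5: P2 pit3 -> P1=[2,5,4,5,3,0](1) P2=[0,7,5,0,2,7](3)
Move 6: P1 pit3 -> P1=[2,5,4,0,4,1](2) P2=[1,8,5,0,2,7](3)
Move 7: P2 pit0 -> P1=[2,5,4,0,4,1](2) P2=[0,9,5,0,2,7](3)
Move 8: P2 pit4 -> P1=[2,5,4,0,4,1](2) P2=[0,9,5,0,0,8](4)

Answer: 2 4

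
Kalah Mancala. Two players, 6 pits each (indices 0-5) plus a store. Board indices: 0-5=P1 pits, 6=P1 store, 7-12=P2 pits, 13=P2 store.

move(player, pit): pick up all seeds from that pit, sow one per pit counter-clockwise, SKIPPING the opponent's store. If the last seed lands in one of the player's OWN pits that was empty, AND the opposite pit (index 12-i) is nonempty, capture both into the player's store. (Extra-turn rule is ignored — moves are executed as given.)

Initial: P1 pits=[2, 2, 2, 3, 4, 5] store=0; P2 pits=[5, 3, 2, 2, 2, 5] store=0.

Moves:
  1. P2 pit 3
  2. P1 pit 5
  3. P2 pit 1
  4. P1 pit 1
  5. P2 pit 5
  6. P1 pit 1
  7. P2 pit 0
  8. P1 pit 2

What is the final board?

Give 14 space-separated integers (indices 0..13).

Move 1: P2 pit3 -> P1=[2,2,2,3,4,5](0) P2=[5,3,2,0,3,6](0)
Move 2: P1 pit5 -> P1=[2,2,2,3,4,0](1) P2=[6,4,3,1,3,6](0)
Move 3: P2 pit1 -> P1=[2,2,2,3,4,0](1) P2=[6,0,4,2,4,7](0)
Move 4: P1 pit1 -> P1=[2,0,3,4,4,0](1) P2=[6,0,4,2,4,7](0)
Move 5: P2 pit5 -> P1=[3,1,4,5,5,1](1) P2=[6,0,4,2,4,0](1)
Move 6: P1 pit1 -> P1=[3,0,5,5,5,1](1) P2=[6,0,4,2,4,0](1)
Move 7: P2 pit0 -> P1=[3,0,5,5,5,1](1) P2=[0,1,5,3,5,1](2)
Move 8: P1 pit2 -> P1=[3,0,0,6,6,2](2) P2=[1,1,5,3,5,1](2)

Answer: 3 0 0 6 6 2 2 1 1 5 3 5 1 2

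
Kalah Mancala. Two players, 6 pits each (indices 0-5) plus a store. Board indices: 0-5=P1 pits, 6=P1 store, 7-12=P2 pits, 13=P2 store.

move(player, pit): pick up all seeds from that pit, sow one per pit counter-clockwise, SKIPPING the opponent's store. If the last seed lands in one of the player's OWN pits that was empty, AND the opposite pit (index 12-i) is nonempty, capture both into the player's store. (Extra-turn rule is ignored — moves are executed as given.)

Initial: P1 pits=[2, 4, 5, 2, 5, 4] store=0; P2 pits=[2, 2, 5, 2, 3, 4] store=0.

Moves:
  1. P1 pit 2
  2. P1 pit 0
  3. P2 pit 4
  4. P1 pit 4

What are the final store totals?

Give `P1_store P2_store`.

Move 1: P1 pit2 -> P1=[2,4,0,3,6,5](1) P2=[3,2,5,2,3,4](0)
Move 2: P1 pit0 -> P1=[0,5,0,3,6,5](4) P2=[3,2,5,0,3,4](0)
Move 3: P2 pit4 -> P1=[1,5,0,3,6,5](4) P2=[3,2,5,0,0,5](1)
Move 4: P1 pit4 -> P1=[1,5,0,3,0,6](5) P2=[4,3,6,1,0,5](1)

Answer: 5 1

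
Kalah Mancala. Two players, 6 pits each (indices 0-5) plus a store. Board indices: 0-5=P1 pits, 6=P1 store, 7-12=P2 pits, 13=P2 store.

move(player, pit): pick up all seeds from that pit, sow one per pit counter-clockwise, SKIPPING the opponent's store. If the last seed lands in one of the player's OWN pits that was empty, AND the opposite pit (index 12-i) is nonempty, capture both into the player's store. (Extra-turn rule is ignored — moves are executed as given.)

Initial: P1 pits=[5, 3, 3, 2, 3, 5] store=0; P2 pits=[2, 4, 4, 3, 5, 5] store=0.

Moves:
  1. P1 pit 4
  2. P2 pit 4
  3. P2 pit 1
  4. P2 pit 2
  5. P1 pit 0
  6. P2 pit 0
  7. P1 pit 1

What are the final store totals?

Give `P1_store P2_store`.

Move 1: P1 pit4 -> P1=[5,3,3,2,0,6](1) P2=[3,4,4,3,5,5](0)
Move 2: P2 pit4 -> P1=[6,4,4,2,0,6](1) P2=[3,4,4,3,0,6](1)
Move 3: P2 pit1 -> P1=[6,4,4,2,0,6](1) P2=[3,0,5,4,1,7](1)
Move 4: P2 pit2 -> P1=[7,4,4,2,0,6](1) P2=[3,0,0,5,2,8](2)
Move 5: P1 pit0 -> P1=[0,5,5,3,1,7](2) P2=[4,0,0,5,2,8](2)
Move 6: P2 pit0 -> P1=[0,5,5,3,1,7](2) P2=[0,1,1,6,3,8](2)
Move 7: P1 pit1 -> P1=[0,0,6,4,2,8](3) P2=[0,1,1,6,3,8](2)

Answer: 3 2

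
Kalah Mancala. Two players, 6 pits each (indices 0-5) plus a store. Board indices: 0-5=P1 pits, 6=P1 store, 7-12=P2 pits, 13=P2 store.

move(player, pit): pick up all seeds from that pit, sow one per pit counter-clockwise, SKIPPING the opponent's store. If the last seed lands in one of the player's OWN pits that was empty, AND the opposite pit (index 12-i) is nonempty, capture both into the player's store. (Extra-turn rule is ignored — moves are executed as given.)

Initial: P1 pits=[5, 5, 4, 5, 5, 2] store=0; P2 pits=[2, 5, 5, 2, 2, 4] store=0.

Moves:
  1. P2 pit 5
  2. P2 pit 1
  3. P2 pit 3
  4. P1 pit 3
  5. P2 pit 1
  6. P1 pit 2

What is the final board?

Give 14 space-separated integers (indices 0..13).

Move 1: P2 pit5 -> P1=[6,6,5,5,5,2](0) P2=[2,5,5,2,2,0](1)
Move 2: P2 pit1 -> P1=[6,6,5,5,5,2](0) P2=[2,0,6,3,3,1](2)
Move 3: P2 pit3 -> P1=[6,6,5,5,5,2](0) P2=[2,0,6,0,4,2](3)
Move 4: P1 pit3 -> P1=[6,6,5,0,6,3](1) P2=[3,1,6,0,4,2](3)
Move 5: P2 pit1 -> P1=[6,6,5,0,6,3](1) P2=[3,0,7,0,4,2](3)
Move 6: P1 pit2 -> P1=[6,6,0,1,7,4](2) P2=[4,0,7,0,4,2](3)

Answer: 6 6 0 1 7 4 2 4 0 7 0 4 2 3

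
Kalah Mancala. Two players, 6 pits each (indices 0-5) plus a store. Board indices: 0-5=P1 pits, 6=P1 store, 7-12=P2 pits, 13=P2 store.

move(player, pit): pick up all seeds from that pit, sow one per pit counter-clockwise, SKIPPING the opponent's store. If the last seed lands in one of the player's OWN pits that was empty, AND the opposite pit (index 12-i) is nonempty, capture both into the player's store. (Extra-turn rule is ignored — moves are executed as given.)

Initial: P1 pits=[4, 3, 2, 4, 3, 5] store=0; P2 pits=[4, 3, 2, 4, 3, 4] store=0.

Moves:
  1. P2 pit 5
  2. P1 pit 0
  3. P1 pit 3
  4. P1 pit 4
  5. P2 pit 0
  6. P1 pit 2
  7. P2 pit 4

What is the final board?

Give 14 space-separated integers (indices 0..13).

Answer: 1 6 0 1 1 9 3 0 6 4 5 0 2 3

Derivation:
Move 1: P2 pit5 -> P1=[5,4,3,4,3,5](0) P2=[4,3,2,4,3,0](1)
Move 2: P1 pit0 -> P1=[0,5,4,5,4,6](0) P2=[4,3,2,4,3,0](1)
Move 3: P1 pit3 -> P1=[0,5,4,0,5,7](1) P2=[5,4,2,4,3,0](1)
Move 4: P1 pit4 -> P1=[0,5,4,0,0,8](2) P2=[6,5,3,4,3,0](1)
Move 5: P2 pit0 -> P1=[0,5,4,0,0,8](2) P2=[0,6,4,5,4,1](2)
Move 6: P1 pit2 -> P1=[0,5,0,1,1,9](3) P2=[0,6,4,5,4,1](2)
Move 7: P2 pit4 -> P1=[1,6,0,1,1,9](3) P2=[0,6,4,5,0,2](3)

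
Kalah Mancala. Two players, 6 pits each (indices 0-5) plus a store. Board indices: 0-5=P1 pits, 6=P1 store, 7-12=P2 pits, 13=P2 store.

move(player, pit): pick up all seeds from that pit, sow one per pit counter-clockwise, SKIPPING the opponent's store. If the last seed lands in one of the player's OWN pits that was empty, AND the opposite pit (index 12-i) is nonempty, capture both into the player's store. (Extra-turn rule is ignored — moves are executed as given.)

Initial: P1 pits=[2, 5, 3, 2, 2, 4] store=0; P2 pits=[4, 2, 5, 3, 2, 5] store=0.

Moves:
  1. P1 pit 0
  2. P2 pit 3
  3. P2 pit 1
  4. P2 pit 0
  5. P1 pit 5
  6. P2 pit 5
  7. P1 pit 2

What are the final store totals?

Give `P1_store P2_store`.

Move 1: P1 pit0 -> P1=[0,6,4,2,2,4](0) P2=[4,2,5,3,2,5](0)
Move 2: P2 pit3 -> P1=[0,6,4,2,2,4](0) P2=[4,2,5,0,3,6](1)
Move 3: P2 pit1 -> P1=[0,6,0,2,2,4](0) P2=[4,0,6,0,3,6](6)
Move 4: P2 pit0 -> P1=[0,6,0,2,2,4](0) P2=[0,1,7,1,4,6](6)
Move 5: P1 pit5 -> P1=[0,6,0,2,2,0](1) P2=[1,2,8,1,4,6](6)
Move 6: P2 pit5 -> P1=[1,7,1,3,3,0](1) P2=[1,2,8,1,4,0](7)
Move 7: P1 pit2 -> P1=[1,7,0,4,3,0](1) P2=[1,2,8,1,4,0](7)

Answer: 1 7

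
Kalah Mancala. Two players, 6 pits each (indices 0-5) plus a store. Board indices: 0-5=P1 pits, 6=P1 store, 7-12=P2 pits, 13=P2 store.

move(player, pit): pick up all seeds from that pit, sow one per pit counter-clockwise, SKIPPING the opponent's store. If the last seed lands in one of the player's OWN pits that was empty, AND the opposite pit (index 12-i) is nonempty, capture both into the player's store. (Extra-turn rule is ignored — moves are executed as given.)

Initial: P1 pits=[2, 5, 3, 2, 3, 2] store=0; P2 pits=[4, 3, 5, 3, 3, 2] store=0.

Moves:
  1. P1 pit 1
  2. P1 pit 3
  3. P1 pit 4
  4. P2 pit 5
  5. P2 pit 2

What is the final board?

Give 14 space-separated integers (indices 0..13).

Move 1: P1 pit1 -> P1=[2,0,4,3,4,3](1) P2=[4,3,5,3,3,2](0)
Move 2: P1 pit3 -> P1=[2,0,4,0,5,4](2) P2=[4,3,5,3,3,2](0)
Move 3: P1 pit4 -> P1=[2,0,4,0,0,5](3) P2=[5,4,6,3,3,2](0)
Move 4: P2 pit5 -> P1=[3,0,4,0,0,5](3) P2=[5,4,6,3,3,0](1)
Move 5: P2 pit2 -> P1=[4,1,4,0,0,5](3) P2=[5,4,0,4,4,1](2)

Answer: 4 1 4 0 0 5 3 5 4 0 4 4 1 2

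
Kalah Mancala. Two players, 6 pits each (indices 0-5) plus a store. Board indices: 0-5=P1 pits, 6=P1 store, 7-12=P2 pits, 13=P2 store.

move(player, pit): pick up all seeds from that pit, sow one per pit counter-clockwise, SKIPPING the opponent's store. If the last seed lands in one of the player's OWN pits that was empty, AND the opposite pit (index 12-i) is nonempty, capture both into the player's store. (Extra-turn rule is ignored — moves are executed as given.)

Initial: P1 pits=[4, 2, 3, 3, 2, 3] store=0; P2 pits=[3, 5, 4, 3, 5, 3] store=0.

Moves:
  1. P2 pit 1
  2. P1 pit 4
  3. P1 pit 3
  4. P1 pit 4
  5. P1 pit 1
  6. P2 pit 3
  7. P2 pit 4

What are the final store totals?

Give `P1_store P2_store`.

Move 1: P2 pit1 -> P1=[4,2,3,3,2,3](0) P2=[3,0,5,4,6,4](1)
Move 2: P1 pit4 -> P1=[4,2,3,3,0,4](1) P2=[3,0,5,4,6,4](1)
Move 3: P1 pit3 -> P1=[4,2,3,0,1,5](2) P2=[3,0,5,4,6,4](1)
Move 4: P1 pit4 -> P1=[4,2,3,0,0,6](2) P2=[3,0,5,4,6,4](1)
Move 5: P1 pit1 -> P1=[4,0,4,0,0,6](8) P2=[3,0,0,4,6,4](1)
Move 6: P2 pit3 -> P1=[5,0,4,0,0,6](8) P2=[3,0,0,0,7,5](2)
Move 7: P2 pit4 -> P1=[6,1,5,1,1,6](8) P2=[3,0,0,0,0,6](3)

Answer: 8 3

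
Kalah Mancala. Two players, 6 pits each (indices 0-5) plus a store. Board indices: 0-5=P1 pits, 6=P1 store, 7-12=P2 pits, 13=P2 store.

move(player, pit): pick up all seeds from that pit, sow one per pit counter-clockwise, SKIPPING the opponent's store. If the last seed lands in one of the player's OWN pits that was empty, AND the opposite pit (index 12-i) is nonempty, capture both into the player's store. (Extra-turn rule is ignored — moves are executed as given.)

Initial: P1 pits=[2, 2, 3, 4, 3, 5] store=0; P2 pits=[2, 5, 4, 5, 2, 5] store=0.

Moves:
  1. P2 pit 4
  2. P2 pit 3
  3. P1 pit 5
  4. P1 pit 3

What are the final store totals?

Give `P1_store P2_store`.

Answer: 2 2

Derivation:
Move 1: P2 pit4 -> P1=[2,2,3,4,3,5](0) P2=[2,5,4,5,0,6](1)
Move 2: P2 pit3 -> P1=[3,3,3,4,3,5](0) P2=[2,5,4,0,1,7](2)
Move 3: P1 pit5 -> P1=[3,3,3,4,3,0](1) P2=[3,6,5,1,1,7](2)
Move 4: P1 pit3 -> P1=[3,3,3,0,4,1](2) P2=[4,6,5,1,1,7](2)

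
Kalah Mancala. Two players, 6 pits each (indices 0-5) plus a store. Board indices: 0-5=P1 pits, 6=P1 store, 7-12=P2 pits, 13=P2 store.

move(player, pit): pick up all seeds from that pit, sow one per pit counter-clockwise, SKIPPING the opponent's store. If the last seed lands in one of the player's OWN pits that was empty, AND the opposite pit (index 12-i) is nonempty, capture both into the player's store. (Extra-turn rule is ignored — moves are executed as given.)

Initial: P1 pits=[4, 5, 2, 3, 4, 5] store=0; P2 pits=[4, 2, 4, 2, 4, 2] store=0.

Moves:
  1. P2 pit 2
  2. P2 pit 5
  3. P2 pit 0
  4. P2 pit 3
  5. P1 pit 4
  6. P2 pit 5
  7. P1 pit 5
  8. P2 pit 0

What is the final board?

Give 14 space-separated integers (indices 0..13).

Answer: 6 6 2 3 0 0 2 0 6 3 1 8 0 4

Derivation:
Move 1: P2 pit2 -> P1=[4,5,2,3,4,5](0) P2=[4,2,0,3,5,3](1)
Move 2: P2 pit5 -> P1=[5,6,2,3,4,5](0) P2=[4,2,0,3,5,0](2)
Move 3: P2 pit0 -> P1=[5,6,2,3,4,5](0) P2=[0,3,1,4,6,0](2)
Move 4: P2 pit3 -> P1=[6,6,2,3,4,5](0) P2=[0,3,1,0,7,1](3)
Move 5: P1 pit4 -> P1=[6,6,2,3,0,6](1) P2=[1,4,1,0,7,1](3)
Move 6: P2 pit5 -> P1=[6,6,2,3,0,6](1) P2=[1,4,1,0,7,0](4)
Move 7: P1 pit5 -> P1=[6,6,2,3,0,0](2) P2=[2,5,2,1,8,0](4)
Move 8: P2 pit0 -> P1=[6,6,2,3,0,0](2) P2=[0,6,3,1,8,0](4)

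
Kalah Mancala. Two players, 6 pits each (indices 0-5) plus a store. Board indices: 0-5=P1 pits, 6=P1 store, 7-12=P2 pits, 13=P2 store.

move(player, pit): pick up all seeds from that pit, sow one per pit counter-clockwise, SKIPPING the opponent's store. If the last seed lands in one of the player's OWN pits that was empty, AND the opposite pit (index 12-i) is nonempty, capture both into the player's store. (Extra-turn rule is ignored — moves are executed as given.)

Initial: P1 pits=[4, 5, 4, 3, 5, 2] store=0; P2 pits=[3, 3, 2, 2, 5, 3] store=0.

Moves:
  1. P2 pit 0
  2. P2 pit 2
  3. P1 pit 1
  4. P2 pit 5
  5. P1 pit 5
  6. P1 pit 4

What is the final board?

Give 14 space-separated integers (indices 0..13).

Answer: 5 1 6 4 0 1 3 2 6 1 5 6 0 1

Derivation:
Move 1: P2 pit0 -> P1=[4,5,4,3,5,2](0) P2=[0,4,3,3,5,3](0)
Move 2: P2 pit2 -> P1=[4,5,4,3,5,2](0) P2=[0,4,0,4,6,4](0)
Move 3: P1 pit1 -> P1=[4,0,5,4,6,3](1) P2=[0,4,0,4,6,4](0)
Move 4: P2 pit5 -> P1=[5,1,6,4,6,3](1) P2=[0,4,0,4,6,0](1)
Move 5: P1 pit5 -> P1=[5,1,6,4,6,0](2) P2=[1,5,0,4,6,0](1)
Move 6: P1 pit4 -> P1=[5,1,6,4,0,1](3) P2=[2,6,1,5,6,0](1)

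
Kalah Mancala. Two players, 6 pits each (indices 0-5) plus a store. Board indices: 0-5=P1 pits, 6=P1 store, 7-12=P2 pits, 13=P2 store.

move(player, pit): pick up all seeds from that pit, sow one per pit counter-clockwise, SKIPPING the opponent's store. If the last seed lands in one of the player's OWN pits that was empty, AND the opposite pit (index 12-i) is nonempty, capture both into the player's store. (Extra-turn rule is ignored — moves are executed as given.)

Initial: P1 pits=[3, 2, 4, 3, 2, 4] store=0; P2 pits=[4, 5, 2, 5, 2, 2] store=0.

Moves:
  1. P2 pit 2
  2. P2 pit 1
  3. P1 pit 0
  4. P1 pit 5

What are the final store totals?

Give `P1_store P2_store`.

Answer: 1 1

Derivation:
Move 1: P2 pit2 -> P1=[3,2,4,3,2,4](0) P2=[4,5,0,6,3,2](0)
Move 2: P2 pit1 -> P1=[3,2,4,3,2,4](0) P2=[4,0,1,7,4,3](1)
Move 3: P1 pit0 -> P1=[0,3,5,4,2,4](0) P2=[4,0,1,7,4,3](1)
Move 4: P1 pit5 -> P1=[0,3,5,4,2,0](1) P2=[5,1,2,7,4,3](1)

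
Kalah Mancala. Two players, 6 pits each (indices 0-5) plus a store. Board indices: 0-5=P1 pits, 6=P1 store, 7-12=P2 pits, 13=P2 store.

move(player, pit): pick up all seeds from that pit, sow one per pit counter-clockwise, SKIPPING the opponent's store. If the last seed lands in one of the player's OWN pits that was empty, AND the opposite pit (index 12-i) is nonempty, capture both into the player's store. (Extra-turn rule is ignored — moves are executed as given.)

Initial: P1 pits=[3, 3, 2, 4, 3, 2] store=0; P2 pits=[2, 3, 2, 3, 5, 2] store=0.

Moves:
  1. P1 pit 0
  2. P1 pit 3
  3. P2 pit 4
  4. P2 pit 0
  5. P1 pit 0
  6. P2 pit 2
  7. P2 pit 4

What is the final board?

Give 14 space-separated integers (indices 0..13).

Answer: 0 6 4 0 4 3 1 0 5 0 5 0 5 1

Derivation:
Move 1: P1 pit0 -> P1=[0,4,3,5,3,2](0) P2=[2,3,2,3,5,2](0)
Move 2: P1 pit3 -> P1=[0,4,3,0,4,3](1) P2=[3,4,2,3,5,2](0)
Move 3: P2 pit4 -> P1=[1,5,4,0,4,3](1) P2=[3,4,2,3,0,3](1)
Move 4: P2 pit0 -> P1=[1,5,4,0,4,3](1) P2=[0,5,3,4,0,3](1)
Move 5: P1 pit0 -> P1=[0,6,4,0,4,3](1) P2=[0,5,3,4,0,3](1)
Move 6: P2 pit2 -> P1=[0,6,4,0,4,3](1) P2=[0,5,0,5,1,4](1)
Move 7: P2 pit4 -> P1=[0,6,4,0,4,3](1) P2=[0,5,0,5,0,5](1)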